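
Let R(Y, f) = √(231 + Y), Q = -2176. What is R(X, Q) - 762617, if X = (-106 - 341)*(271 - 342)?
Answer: -762617 + 12*√222 ≈ -7.6244e+5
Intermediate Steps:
X = 31737 (X = -447*(-71) = 31737)
R(X, Q) - 762617 = √(231 + 31737) - 762617 = √31968 - 762617 = 12*√222 - 762617 = -762617 + 12*√222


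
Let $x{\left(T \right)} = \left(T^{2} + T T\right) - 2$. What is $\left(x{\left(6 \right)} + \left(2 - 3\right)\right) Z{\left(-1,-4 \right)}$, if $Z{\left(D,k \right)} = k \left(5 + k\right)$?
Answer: $-276$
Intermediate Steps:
$x{\left(T \right)} = -2 + 2 T^{2}$ ($x{\left(T \right)} = \left(T^{2} + T^{2}\right) - 2 = 2 T^{2} - 2 = -2 + 2 T^{2}$)
$\left(x{\left(6 \right)} + \left(2 - 3\right)\right) Z{\left(-1,-4 \right)} = \left(\left(-2 + 2 \cdot 6^{2}\right) + \left(2 - 3\right)\right) \left(- 4 \left(5 - 4\right)\right) = \left(\left(-2 + 2 \cdot 36\right) + \left(2 - 3\right)\right) \left(\left(-4\right) 1\right) = \left(\left(-2 + 72\right) - 1\right) \left(-4\right) = \left(70 - 1\right) \left(-4\right) = 69 \left(-4\right) = -276$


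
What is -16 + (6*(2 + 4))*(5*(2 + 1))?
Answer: 524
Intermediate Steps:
-16 + (6*(2 + 4))*(5*(2 + 1)) = -16 + (6*6)*(5*3) = -16 + 36*15 = -16 + 540 = 524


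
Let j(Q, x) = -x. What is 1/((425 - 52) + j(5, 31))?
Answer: 1/342 ≈ 0.0029240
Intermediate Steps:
1/((425 - 52) + j(5, 31)) = 1/((425 - 52) - 1*31) = 1/(373 - 31) = 1/342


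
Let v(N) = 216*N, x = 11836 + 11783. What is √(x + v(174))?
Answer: √61203 ≈ 247.39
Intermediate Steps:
x = 23619
√(x + v(174)) = √(23619 + 216*174) = √(23619 + 37584) = √61203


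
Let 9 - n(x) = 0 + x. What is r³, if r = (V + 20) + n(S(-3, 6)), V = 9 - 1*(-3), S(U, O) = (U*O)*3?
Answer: 857375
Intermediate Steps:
S(U, O) = 3*O*U (S(U, O) = (O*U)*3 = 3*O*U)
n(x) = 9 - x (n(x) = 9 - (0 + x) = 9 - x)
V = 12 (V = 9 + 3 = 12)
r = 95 (r = (12 + 20) + (9 - 3*6*(-3)) = 32 + (9 - 1*(-54)) = 32 + (9 + 54) = 32 + 63 = 95)
r³ = 95³ = 857375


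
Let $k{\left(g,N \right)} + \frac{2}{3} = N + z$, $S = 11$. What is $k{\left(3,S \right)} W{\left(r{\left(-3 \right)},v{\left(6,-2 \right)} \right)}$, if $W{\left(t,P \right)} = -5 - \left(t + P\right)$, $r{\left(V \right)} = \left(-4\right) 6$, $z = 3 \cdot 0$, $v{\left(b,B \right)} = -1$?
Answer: $\frac{620}{3} \approx 206.67$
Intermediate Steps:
$z = 0$
$r{\left(V \right)} = -24$
$W{\left(t,P \right)} = -5 - P - t$ ($W{\left(t,P \right)} = -5 - \left(P + t\right) = -5 - P - t$)
$k{\left(g,N \right)} = - \frac{2}{3} + N$ ($k{\left(g,N \right)} = - \frac{2}{3} + \left(N + 0\right) = - \frac{2}{3} + N$)
$k{\left(3,S \right)} W{\left(r{\left(-3 \right)},v{\left(6,-2 \right)} \right)} = \left(- \frac{2}{3} + 11\right) \left(-5 - -1 - -24\right) = \frac{31 \left(-5 + 1 + 24\right)}{3} = \frac{31}{3} \cdot 20 = \frac{620}{3}$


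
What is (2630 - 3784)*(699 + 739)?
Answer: -1659452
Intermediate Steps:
(2630 - 3784)*(699 + 739) = -1154*1438 = -1659452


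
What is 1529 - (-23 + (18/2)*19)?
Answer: 1381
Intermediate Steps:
1529 - (-23 + (18/2)*19) = 1529 - (-23 + (18*(½))*19) = 1529 - (-23 + 9*19) = 1529 - (-23 + 171) = 1529 - 1*148 = 1529 - 148 = 1381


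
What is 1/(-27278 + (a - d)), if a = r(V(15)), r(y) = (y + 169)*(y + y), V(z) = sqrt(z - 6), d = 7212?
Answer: -1/33458 ≈ -2.9888e-5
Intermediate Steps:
V(z) = sqrt(-6 + z)
r(y) = 2*y*(169 + y) (r(y) = (169 + y)*(2*y) = 2*y*(169 + y))
a = 1032 (a = 2*sqrt(-6 + 15)*(169 + sqrt(-6 + 15)) = 2*sqrt(9)*(169 + sqrt(9)) = 2*3*(169 + 3) = 2*3*172 = 1032)
1/(-27278 + (a - d)) = 1/(-27278 + (1032 - 1*7212)) = 1/(-27278 + (1032 - 7212)) = 1/(-27278 - 6180) = 1/(-33458) = -1/33458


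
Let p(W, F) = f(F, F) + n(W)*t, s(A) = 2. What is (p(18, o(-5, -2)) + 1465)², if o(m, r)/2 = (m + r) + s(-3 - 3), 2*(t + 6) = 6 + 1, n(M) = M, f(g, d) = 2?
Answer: 2022084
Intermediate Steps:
t = -5/2 (t = -6 + (6 + 1)/2 = -6 + (½)*7 = -6 + 7/2 = -5/2 ≈ -2.5000)
o(m, r) = 4 + 2*m + 2*r (o(m, r) = 2*((m + r) + 2) = 2*(2 + m + r) = 4 + 2*m + 2*r)
p(W, F) = 2 - 5*W/2 (p(W, F) = 2 + W*(-5/2) = 2 - 5*W/2)
(p(18, o(-5, -2)) + 1465)² = ((2 - 5/2*18) + 1465)² = ((2 - 45) + 1465)² = (-43 + 1465)² = 1422² = 2022084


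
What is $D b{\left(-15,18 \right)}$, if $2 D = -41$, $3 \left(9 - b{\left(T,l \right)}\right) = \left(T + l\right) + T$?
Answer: $- \frac{533}{2} \approx -266.5$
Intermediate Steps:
$b{\left(T,l \right)} = 9 - \frac{2 T}{3} - \frac{l}{3}$ ($b{\left(T,l \right)} = 9 - \frac{\left(T + l\right) + T}{3} = 9 - \frac{l + 2 T}{3} = 9 - \left(\frac{l}{3} + \frac{2 T}{3}\right) = 9 - \frac{2 T}{3} - \frac{l}{3}$)
$D = - \frac{41}{2}$ ($D = \frac{1}{2} \left(-41\right) = - \frac{41}{2} \approx -20.5$)
$D b{\left(-15,18 \right)} = - \frac{41 \left(9 - -10 - 6\right)}{2} = - \frac{41 \left(9 + 10 - 6\right)}{2} = \left(- \frac{41}{2}\right) 13 = - \frac{533}{2}$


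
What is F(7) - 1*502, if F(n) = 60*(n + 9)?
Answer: 458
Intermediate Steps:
F(n) = 540 + 60*n (F(n) = 60*(9 + n) = 540 + 60*n)
F(7) - 1*502 = (540 + 60*7) - 1*502 = (540 + 420) - 502 = 960 - 502 = 458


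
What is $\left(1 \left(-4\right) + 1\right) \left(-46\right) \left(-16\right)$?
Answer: $-2208$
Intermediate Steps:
$\left(1 \left(-4\right) + 1\right) \left(-46\right) \left(-16\right) = \left(-4 + 1\right) \left(-46\right) \left(-16\right) = \left(-3\right) \left(-46\right) \left(-16\right) = 138 \left(-16\right) = -2208$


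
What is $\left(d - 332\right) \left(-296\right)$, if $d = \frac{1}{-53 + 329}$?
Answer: $\frac{6780694}{69} \approx 98271.0$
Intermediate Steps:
$d = \frac{1}{276} \approx 0.0036232$
$\left(d - 332\right) \left(-296\right) = \left(\frac{1}{276} - 332\right) \left(-296\right) = \left(- \frac{91631}{276}\right) \left(-296\right) = \frac{6780694}{69}$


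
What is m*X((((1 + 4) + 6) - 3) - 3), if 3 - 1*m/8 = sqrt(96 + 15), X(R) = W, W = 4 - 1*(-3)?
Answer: 168 - 56*sqrt(111) ≈ -422.00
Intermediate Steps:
W = 7 (W = 4 + 3 = 7)
X(R) = 7
m = 24 - 8*sqrt(111) (m = 24 - 8*sqrt(96 + 15) = 24 - 8*sqrt(111) ≈ -60.285)
m*X((((1 + 4) + 6) - 3) - 3) = (24 - 8*sqrt(111))*7 = 168 - 56*sqrt(111)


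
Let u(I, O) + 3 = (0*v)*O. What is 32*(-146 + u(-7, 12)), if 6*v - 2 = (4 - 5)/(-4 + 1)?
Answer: -4768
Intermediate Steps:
v = 7/18 (v = 1/3 + ((4 - 5)/(-4 + 1))/6 = 1/3 + (-1/(-3))/6 = 1/3 + (-1*(-1/3))/6 = 1/3 + (1/6)*(1/3) = 1/3 + 1/18 = 7/18 ≈ 0.38889)
u(I, O) = -3 (u(I, O) = -3 + (0*(7/18))*O = -3 + 0*O = -3 + 0 = -3)
32*(-146 + u(-7, 12)) = 32*(-146 - 3) = 32*(-149) = -4768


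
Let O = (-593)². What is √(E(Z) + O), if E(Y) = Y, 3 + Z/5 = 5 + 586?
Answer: √354589 ≈ 595.47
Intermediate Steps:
Z = 2940 (Z = -15 + 5*(5 + 586) = -15 + 5*591 = -15 + 2955 = 2940)
O = 351649
√(E(Z) + O) = √(2940 + 351649) = √354589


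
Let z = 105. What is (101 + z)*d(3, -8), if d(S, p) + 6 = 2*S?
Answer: 0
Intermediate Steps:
d(S, p) = -6 + 2*S
(101 + z)*d(3, -8) = (101 + 105)*(-6 + 2*3) = 206*(-6 + 6) = 206*0 = 0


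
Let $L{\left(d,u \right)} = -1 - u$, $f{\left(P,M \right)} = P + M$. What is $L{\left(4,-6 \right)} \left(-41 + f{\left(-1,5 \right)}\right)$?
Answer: $-185$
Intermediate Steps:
$f{\left(P,M \right)} = M + P$
$L{\left(4,-6 \right)} \left(-41 + f{\left(-1,5 \right)}\right) = \left(-1 - -6\right) \left(-41 + \left(5 - 1\right)\right) = \left(-1 + 6\right) \left(-41 + 4\right) = 5 \left(-37\right) = -185$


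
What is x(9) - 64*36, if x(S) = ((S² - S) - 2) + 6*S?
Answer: -2180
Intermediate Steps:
x(S) = -2 + S² + 5*S (x(S) = (-2 + S² - S) + 6*S = -2 + S² + 5*S)
x(9) - 64*36 = (-2 + 9² + 5*9) - 64*36 = (-2 + 81 + 45) - 2304 = 124 - 2304 = -2180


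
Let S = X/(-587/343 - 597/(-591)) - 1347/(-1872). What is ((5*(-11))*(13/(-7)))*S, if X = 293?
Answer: -37683758915/884464 ≈ -42606.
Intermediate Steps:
S = -685159253/1642576 (S = 293/(-587/343 - 597/(-591)) - 1347/(-1872) = 293/(-587*1/343 - 597*(-1/591)) - 1347*(-1/1872) = 293/(-587/343 + 199/197) + 449/624 = 293/(-47382/67571) + 449/624 = 293*(-67571/47382) + 449/624 = -19798303/47382 + 449/624 = -685159253/1642576 ≈ -417.13)
((5*(-11))*(13/(-7)))*S = ((5*(-11))*(13/(-7)))*(-685159253/1642576) = -715*(-1)/7*(-685159253/1642576) = -55*(-13/7)*(-685159253/1642576) = (715/7)*(-685159253/1642576) = -37683758915/884464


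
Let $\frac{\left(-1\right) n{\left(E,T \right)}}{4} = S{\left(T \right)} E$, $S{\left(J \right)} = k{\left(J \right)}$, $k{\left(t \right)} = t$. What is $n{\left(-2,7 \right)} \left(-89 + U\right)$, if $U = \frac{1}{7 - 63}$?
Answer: $-4985$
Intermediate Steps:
$S{\left(J \right)} = J$
$U = - \frac{1}{56}$ ($U = \frac{1}{-56} = - \frac{1}{56} \approx -0.017857$)
$n{\left(E,T \right)} = - 4 E T$ ($n{\left(E,T \right)} = - 4 T E = - 4 E T$)
$n{\left(-2,7 \right)} \left(-89 + U\right) = \left(-4\right) \left(-2\right) 7 \left(-89 - \frac{1}{56}\right) = 56 \left(- \frac{4985}{56}\right) = -4985$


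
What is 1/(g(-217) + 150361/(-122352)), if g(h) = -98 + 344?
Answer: 122352/29948231 ≈ 0.0040855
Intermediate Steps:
g(h) = 246
1/(g(-217) + 150361/(-122352)) = 1/(246 + 150361/(-122352)) = 1/(246 + 150361*(-1/122352)) = 1/(246 - 150361/122352) = 1/(29948231/122352) = 122352/29948231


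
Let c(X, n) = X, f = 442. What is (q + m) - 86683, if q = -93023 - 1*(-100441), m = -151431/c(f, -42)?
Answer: -35186561/442 ≈ -79608.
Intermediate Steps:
m = -151431/442 ≈ -342.60
q = 7418 (q = -93023 + 100441 = 7418)
(q + m) - 86683 = (7418 - 151431/442) - 86683 = 3127325/442 - 86683 = -35186561/442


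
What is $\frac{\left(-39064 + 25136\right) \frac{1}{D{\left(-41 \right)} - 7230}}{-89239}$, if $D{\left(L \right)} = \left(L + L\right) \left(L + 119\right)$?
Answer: $- \frac{6964}{607985307} \approx -1.1454 \cdot 10^{-5}$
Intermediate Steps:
$D{\left(L \right)} = 2 L \left(119 + L\right)$
$\frac{\left(-39064 + 25136\right) \frac{1}{D{\left(-41 \right)} - 7230}}{-89239} = \frac{\left(-39064 + 25136\right) \frac{1}{2 \left(-41\right) \left(119 - 41\right) - 7230}}{-89239} = - \frac{13928}{2 \left(-41\right) 78 - 7230} \left(- \frac{1}{89239}\right) = - \frac{13928}{-6396 - 7230} \left(- \frac{1}{89239}\right) = - \frac{13928}{-13626} \left(- \frac{1}{89239}\right) = \left(-13928\right) \left(- \frac{1}{13626}\right) \left(- \frac{1}{89239}\right) = \frac{6964}{6813} \left(- \frac{1}{89239}\right) = - \frac{6964}{607985307}$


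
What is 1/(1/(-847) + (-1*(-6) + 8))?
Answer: 847/11857 ≈ 0.071435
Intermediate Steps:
1/(1/(-847) + (-1*(-6) + 8)) = 1/(-1/847 + (6 + 8)) = 1/(-1/847 + 14) = 1/(11857/847) = 847/11857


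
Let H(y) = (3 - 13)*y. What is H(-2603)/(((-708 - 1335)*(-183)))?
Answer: 26030/373869 ≈ 0.069623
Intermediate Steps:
H(y) = -10*y
H(-2603)/(((-708 - 1335)*(-183))) = (-10*(-2603))/(((-708 - 1335)*(-183))) = 26030/((-2043*(-183))) = 26030/373869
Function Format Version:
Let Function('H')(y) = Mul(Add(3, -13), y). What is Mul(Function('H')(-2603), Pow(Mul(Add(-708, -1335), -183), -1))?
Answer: Rational(26030, 373869) ≈ 0.069623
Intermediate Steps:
Function('H')(y) = Mul(-10, y)
Mul(Function('H')(-2603), Pow(Mul(Add(-708, -1335), -183), -1)) = Mul(Mul(-10, -2603), Pow(Mul(Add(-708, -1335), -183), -1)) = Mul(26030, Pow(Mul(-2043, -183), -1)) = Mul(26030, Pow(373869, -1)) = Mul(26030, Rational(1, 373869)) = Rational(26030, 373869)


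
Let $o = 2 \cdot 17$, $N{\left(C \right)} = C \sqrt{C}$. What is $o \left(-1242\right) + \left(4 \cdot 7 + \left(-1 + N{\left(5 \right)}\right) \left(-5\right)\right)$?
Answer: $-42195 - 25 \sqrt{5} \approx -42251.0$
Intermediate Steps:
$N{\left(C \right)} = C^{\frac{3}{2}}$
$o = 34$
$o \left(-1242\right) + \left(4 \cdot 7 + \left(-1 + N{\left(5 \right)}\right) \left(-5\right)\right) = 34 \left(-1242\right) + \left(4 \cdot 7 + \left(-1 + 5^{\frac{3}{2}}\right) \left(-5\right)\right) = -42228 + \left(28 + \left(-1 + 5 \sqrt{5}\right) \left(-5\right)\right) = -42228 + \left(28 + \left(5 - 25 \sqrt{5}\right)\right) = -42228 + \left(33 - 25 \sqrt{5}\right) = -42195 - 25 \sqrt{5}$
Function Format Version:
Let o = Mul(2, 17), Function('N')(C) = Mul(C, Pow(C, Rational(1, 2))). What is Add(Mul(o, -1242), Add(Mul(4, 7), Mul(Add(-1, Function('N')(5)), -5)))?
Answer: Add(-42195, Mul(-25, Pow(5, Rational(1, 2)))) ≈ -42251.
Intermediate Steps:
Function('N')(C) = Pow(C, Rational(3, 2))
o = 34
Add(Mul(o, -1242), Add(Mul(4, 7), Mul(Add(-1, Function('N')(5)), -5))) = Add(Mul(34, -1242), Add(Mul(4, 7), Mul(Add(-1, Pow(5, Rational(3, 2))), -5))) = Add(-42228, Add(28, Mul(Add(-1, Mul(5, Pow(5, Rational(1, 2)))), -5))) = Add(-42228, Add(28, Add(5, Mul(-25, Pow(5, Rational(1, 2)))))) = Add(-42228, Add(33, Mul(-25, Pow(5, Rational(1, 2))))) = Add(-42195, Mul(-25, Pow(5, Rational(1, 2))))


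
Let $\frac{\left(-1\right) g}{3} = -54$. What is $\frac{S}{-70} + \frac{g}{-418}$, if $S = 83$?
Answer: $- \frac{23017}{14630} \approx -1.5733$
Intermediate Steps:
$g = 162$ ($g = \left(-3\right) \left(-54\right) = 162$)
$\frac{S}{-70} + \frac{g}{-418} = \frac{83}{-70} + \frac{162}{-418} = 83 \left(- \frac{1}{70}\right) + 162 \left(- \frac{1}{418}\right) = - \frac{83}{70} - \frac{81}{209} = - \frac{23017}{14630}$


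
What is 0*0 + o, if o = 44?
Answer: 44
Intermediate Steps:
0*0 + o = 0*0 + 44 = 0 + 44 = 44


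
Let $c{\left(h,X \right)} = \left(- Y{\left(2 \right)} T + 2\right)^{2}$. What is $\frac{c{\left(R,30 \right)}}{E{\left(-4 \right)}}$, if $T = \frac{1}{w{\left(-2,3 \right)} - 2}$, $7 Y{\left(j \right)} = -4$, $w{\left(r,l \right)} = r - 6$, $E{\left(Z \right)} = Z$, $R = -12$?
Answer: $- \frac{1156}{1225} \approx -0.94367$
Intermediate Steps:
$w{\left(r,l \right)} = -6 + r$ ($w{\left(r,l \right)} = r - 6 = -6 + r$)
$Y{\left(j \right)} = - \frac{4}{7}$ ($Y{\left(j \right)} = \frac{1}{7} \left(-4\right) = - \frac{4}{7}$)
$T = - \frac{1}{10}$ ($T = \frac{1}{\left(-6 - 2\right) - 2} = \frac{1}{-8 - 2} = \frac{1}{-10} = - \frac{1}{10} \approx -0.1$)
$c{\left(h,X \right)} = \frac{4624}{1225}$ ($c{\left(h,X \right)} = \left(\left(-1\right) \left(- \frac{4}{7}\right) \left(- \frac{1}{10}\right) + 2\right)^{2} = \left(\frac{4}{7} \left(- \frac{1}{10}\right) + 2\right)^{2} = \left(- \frac{2}{35} + 2\right)^{2} = \left(\frac{68}{35}\right)^{2} = \frac{4624}{1225}$)
$\frac{c{\left(R,30 \right)}}{E{\left(-4 \right)}} = \frac{4624}{1225 \left(-4\right)} = \frac{4624}{1225} \left(- \frac{1}{4}\right) = - \frac{1156}{1225}$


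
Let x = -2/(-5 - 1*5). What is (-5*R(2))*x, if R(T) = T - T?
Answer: 0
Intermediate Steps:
x = ⅕ (x = -2/(-5 - 5) = -2/(-10) = -2*(-⅒) = ⅕ ≈ 0.20000)
R(T) = 0
(-5*R(2))*x = -5*0*(⅕) = 0*(⅕) = 0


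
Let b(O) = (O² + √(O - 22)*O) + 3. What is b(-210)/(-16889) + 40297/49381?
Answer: -1497274210/833995709 + 420*I*√58/16889 ≈ -1.7953 + 0.18939*I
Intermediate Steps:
b(O) = 3 + O² + O*√(-22 + O) (b(O) = (O² + √(-22 + O)*O) + 3 = (O² + O*√(-22 + O)) + 3 = 3 + O² + O*√(-22 + O))
b(-210)/(-16889) + 40297/49381 = (3 + (-210)² - 210*√(-22 - 210))/(-16889) + 40297/49381 = (3 + 44100 - 420*I*√58)*(-1/16889) + 40297*(1/49381) = (3 + 44100 - 420*I*√58)*(-1/16889) + 40297/49381 = (44103 - 420*I*√58)*(-1/16889) + 40297/49381 = (-44103/16889 + 420*I*√58/16889) + 40297/49381 = -1497274210/833995709 + 420*I*√58/16889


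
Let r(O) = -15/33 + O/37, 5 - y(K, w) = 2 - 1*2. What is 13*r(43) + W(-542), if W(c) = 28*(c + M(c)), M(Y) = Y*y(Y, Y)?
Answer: -37056048/407 ≈ -91047.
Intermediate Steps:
y(K, w) = 5 (y(K, w) = 5 - (2 - 1*2) = 5 - (2 - 2) = 5 - 1*0 = 5 + 0 = 5)
M(Y) = 5*Y (M(Y) = Y*5 = 5*Y)
W(c) = 168*c (W(c) = 28*(c + 5*c) = 28*(6*c) = 168*c)
r(O) = -5/11 + O/37 (r(O) = -15*1/33 + O*(1/37) = -5/11 + O/37)
13*r(43) + W(-542) = 13*(-5/11 + (1/37)*43) + 168*(-542) = 13*(-5/11 + 43/37) - 91056 = 13*(288/407) - 91056 = 3744/407 - 91056 = -37056048/407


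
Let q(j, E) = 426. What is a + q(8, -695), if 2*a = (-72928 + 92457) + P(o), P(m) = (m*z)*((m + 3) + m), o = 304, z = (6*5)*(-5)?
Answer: -27841219/2 ≈ -1.3921e+7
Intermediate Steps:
z = -150 (z = 30*(-5) = -150)
P(m) = -150*m*(3 + 2*m) (P(m) = (m*(-150))*((m + 3) + m) = (-150*m)*((3 + m) + m) = (-150*m)*(3 + 2*m) = -150*m*(3 + 2*m))
a = -27842071/2 (a = ((-72928 + 92457) - 150*304*(3 + 2*304))/2 = (19529 - 150*304*(3 + 608))/2 = (19529 - 150*304*611)/2 = (19529 - 27861600)/2 = (½)*(-27842071) = -27842071/2 ≈ -1.3921e+7)
a + q(8, -695) = -27842071/2 + 426 = -27841219/2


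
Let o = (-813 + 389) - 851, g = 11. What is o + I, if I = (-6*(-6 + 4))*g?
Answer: -1143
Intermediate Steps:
I = 132 (I = -6*(-6 + 4)*11 = -6*(-2)*11 = 12*11 = 132)
o = -1275 (o = -424 - 851 = -1275)
o + I = -1275 + 132 = -1143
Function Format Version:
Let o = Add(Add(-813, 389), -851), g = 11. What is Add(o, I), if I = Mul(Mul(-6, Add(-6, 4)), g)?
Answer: -1143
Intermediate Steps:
I = 132 (I = Mul(Mul(-6, Add(-6, 4)), 11) = Mul(Mul(-6, -2), 11) = Mul(12, 11) = 132)
o = -1275 (o = Add(-424, -851) = -1275)
Add(o, I) = Add(-1275, 132) = -1143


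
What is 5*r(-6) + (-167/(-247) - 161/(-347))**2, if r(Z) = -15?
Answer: -541404034419/7346032681 ≈ -73.700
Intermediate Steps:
5*r(-6) + (-167/(-247) - 161/(-347))**2 = 5*(-15) + (-167/(-247) - 161/(-347))**2 = -75 + (-167*(-1/247) - 161*(-1/347))**2 = -75 + (167/247 + 161/347)**2 = -75 + (97716/85709)**2 = -75 + 9548416656/7346032681 = -541404034419/7346032681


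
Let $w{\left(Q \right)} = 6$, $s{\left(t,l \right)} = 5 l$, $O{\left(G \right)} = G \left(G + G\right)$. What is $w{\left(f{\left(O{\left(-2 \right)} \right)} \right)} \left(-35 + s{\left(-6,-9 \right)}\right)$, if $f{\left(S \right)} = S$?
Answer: $-480$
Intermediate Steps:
$O{\left(G \right)} = 2 G^{2}$ ($O{\left(G \right)} = G 2 G = 2 G^{2}$)
$w{\left(f{\left(O{\left(-2 \right)} \right)} \right)} \left(-35 + s{\left(-6,-9 \right)}\right) = 6 \left(-35 + 5 \left(-9\right)\right) = 6 \left(-35 - 45\right) = 6 \left(-80\right) = -480$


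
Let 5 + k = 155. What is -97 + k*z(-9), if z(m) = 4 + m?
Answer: -847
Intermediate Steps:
k = 150 (k = -5 + 155 = 150)
-97 + k*z(-9) = -97 + 150*(4 - 9) = -97 + 150*(-5) = -97 - 750 = -847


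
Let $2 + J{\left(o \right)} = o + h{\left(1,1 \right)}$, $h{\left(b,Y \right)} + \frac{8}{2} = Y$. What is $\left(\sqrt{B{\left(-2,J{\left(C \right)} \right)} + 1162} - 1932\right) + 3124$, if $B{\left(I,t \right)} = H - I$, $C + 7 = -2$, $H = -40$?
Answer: $1192 + 2 \sqrt{281} \approx 1225.5$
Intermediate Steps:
$h{\left(b,Y \right)} = -4 + Y$
$C = -9$ ($C = -7 - 2 = -9$)
$J{\left(o \right)} = -5 + o$ ($J{\left(o \right)} = -2 + \left(o + \left(-4 + 1\right)\right) = -2 + \left(o - 3\right) = -2 + \left(-3 + o\right) = -5 + o$)
$B{\left(I,t \right)} = -40 - I$
$\left(\sqrt{B{\left(-2,J{\left(C \right)} \right)} + 1162} - 1932\right) + 3124 = \left(\sqrt{\left(-40 - -2\right) + 1162} - 1932\right) + 3124 = \left(\sqrt{\left(-40 + 2\right) + 1162} - 1932\right) + 3124 = \left(\sqrt{-38 + 1162} - 1932\right) + 3124 = \left(\sqrt{1124} - 1932\right) + 3124 = \left(2 \sqrt{281} - 1932\right) + 3124 = \left(-1932 + 2 \sqrt{281}\right) + 3124 = 1192 + 2 \sqrt{281}$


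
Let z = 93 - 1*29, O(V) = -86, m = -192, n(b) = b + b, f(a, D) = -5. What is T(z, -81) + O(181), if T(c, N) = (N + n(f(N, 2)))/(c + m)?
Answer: -10917/128 ≈ -85.289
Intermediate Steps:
n(b) = 2*b
z = 64 (z = 93 - 29 = 64)
T(c, N) = (-10 + N)/(-192 + c) (T(c, N) = (N + 2*(-5))/(c - 192) = (N - 10)/(-192 + c) = (-10 + N)/(-192 + c))
T(z, -81) + O(181) = (-10 - 81)/(-192 + 64) - 86 = -91/(-128) - 86 = -1/128*(-91) - 86 = 91/128 - 86 = -10917/128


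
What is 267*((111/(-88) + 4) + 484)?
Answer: 11436411/88 ≈ 1.2996e+5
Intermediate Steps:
267*((111/(-88) + 4) + 484) = 267*((111*(-1/88) + 4) + 484) = 267*((-111/88 + 4) + 484) = 267*(241/88 + 484) = 267*(42833/88) = 11436411/88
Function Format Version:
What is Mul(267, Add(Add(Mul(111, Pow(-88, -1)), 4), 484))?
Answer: Rational(11436411, 88) ≈ 1.2996e+5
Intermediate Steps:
Mul(267, Add(Add(Mul(111, Pow(-88, -1)), 4), 484)) = Mul(267, Add(Add(Mul(111, Rational(-1, 88)), 4), 484)) = Mul(267, Add(Add(Rational(-111, 88), 4), 484)) = Mul(267, Add(Rational(241, 88), 484)) = Mul(267, Rational(42833, 88)) = Rational(11436411, 88)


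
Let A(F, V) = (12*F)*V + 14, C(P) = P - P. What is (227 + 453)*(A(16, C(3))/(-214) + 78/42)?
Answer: 912560/749 ≈ 1218.4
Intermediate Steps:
C(P) = 0
A(F, V) = 14 + 12*F*V (A(F, V) = 12*F*V + 14 = 14 + 12*F*V)
(227 + 453)*(A(16, C(3))/(-214) + 78/42) = (227 + 453)*((14 + 12*16*0)/(-214) + 78/42) = 680*((14 + 0)*(-1/214) + 78*(1/42)) = 680*(14*(-1/214) + 13/7) = 680*(-7/107 + 13/7) = 680*(1342/749) = 912560/749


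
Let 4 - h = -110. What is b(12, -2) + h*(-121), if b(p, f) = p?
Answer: -13782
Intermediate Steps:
h = 114 (h = 4 - 1*(-110) = 4 + 110 = 114)
b(12, -2) + h*(-121) = 12 + 114*(-121) = 12 - 13794 = -13782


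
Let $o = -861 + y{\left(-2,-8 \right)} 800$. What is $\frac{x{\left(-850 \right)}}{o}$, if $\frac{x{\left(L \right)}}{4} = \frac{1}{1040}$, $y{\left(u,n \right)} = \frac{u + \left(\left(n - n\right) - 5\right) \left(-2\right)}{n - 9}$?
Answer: $- \frac{17}{5469620} \approx -3.1081 \cdot 10^{-6}$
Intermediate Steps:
$y{\left(u,n \right)} = \frac{10 + u}{-9 + n}$ ($y{\left(u,n \right)} = \frac{u + \left(0 - 5\right) \left(-2\right)}{-9 + n} = \frac{u - -10}{-9 + n} = \frac{u + 10}{-9 + n} = \frac{10 + u}{-9 + n}$)
$x{\left(L \right)} = \frac{1}{260}$ ($x{\left(L \right)} = \frac{4}{1040} = 4 \cdot \frac{1}{1040} = \frac{1}{260}$)
$o = - \frac{21037}{17}$ ($o = -861 + \frac{10 - 2}{-9 - 8} \cdot 800 = -861 + \frac{1}{-17} \cdot 8 \cdot 800 = -861 + \left(- \frac{1}{17}\right) 8 \cdot 800 = -861 - \frac{6400}{17} = - \frac{21037}{17} \approx -1237.5$)
$\frac{x{\left(-850 \right)}}{o} = \frac{1}{260 \left(- \frac{21037}{17}\right)} = \frac{1}{260} \left(- \frac{17}{21037}\right) = - \frac{17}{5469620}$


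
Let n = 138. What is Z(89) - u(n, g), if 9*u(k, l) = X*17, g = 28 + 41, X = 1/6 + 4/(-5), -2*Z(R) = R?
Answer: -5846/135 ≈ -43.304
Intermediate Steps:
Z(R) = -R/2
X = -19/30 (X = 1*(⅙) + 4*(-⅕) = ⅙ - ⅘ = -19/30 ≈ -0.63333)
g = 69
u(k, l) = -323/270 (u(k, l) = (-19/30*17)/9 = (⅑)*(-323/30) = -323/270)
Z(89) - u(n, g) = -½*89 - 1*(-323/270) = -89/2 + 323/270 = -5846/135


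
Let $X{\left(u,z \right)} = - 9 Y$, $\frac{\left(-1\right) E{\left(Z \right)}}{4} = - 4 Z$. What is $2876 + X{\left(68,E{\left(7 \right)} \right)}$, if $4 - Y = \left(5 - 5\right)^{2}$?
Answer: $2840$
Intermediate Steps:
$Y = 4$ ($Y = 4 - \left(5 - 5\right)^{2} = 4 - 0^{2} = 4 - 0 = 4 + 0 = 4$)
$E{\left(Z \right)} = 16 Z$ ($E{\left(Z \right)} = - 4 \left(- 4 Z\right) = 16 Z$)
$X{\left(u,z \right)} = -36$ ($X{\left(u,z \right)} = \left(-9\right) 4 = -36$)
$2876 + X{\left(68,E{\left(7 \right)} \right)} = 2876 - 36 = 2840$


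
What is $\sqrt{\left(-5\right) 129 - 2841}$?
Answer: $i \sqrt{3486} \approx 59.042 i$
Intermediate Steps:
$\sqrt{\left(-5\right) 129 - 2841} = \sqrt{-645 - 2841} = \sqrt{-3486} = i \sqrt{3486}$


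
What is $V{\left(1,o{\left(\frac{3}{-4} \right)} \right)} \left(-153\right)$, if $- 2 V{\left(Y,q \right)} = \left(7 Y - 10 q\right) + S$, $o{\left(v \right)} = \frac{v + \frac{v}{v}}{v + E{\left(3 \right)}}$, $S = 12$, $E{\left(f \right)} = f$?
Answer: $\frac{2737}{2} \approx 1368.5$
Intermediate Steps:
$o{\left(v \right)} = \frac{1 + v}{3 + v}$ ($o{\left(v \right)} = \frac{v + \frac{v}{v}}{v + 3} = \frac{v + 1}{3 + v} = \frac{1 + v}{3 + v}$)
$V{\left(Y,q \right)} = -6 + 5 q - \frac{7 Y}{2}$ ($V{\left(Y,q \right)} = - \frac{\left(7 Y - 10 q\right) + 12}{2} = - \frac{\left(- 10 q + 7 Y\right) + 12}{2} = - \frac{12 - 10 q + 7 Y}{2} = -6 + 5 q - \frac{7 Y}{2}$)
$V{\left(1,o{\left(\frac{3}{-4} \right)} \right)} \left(-153\right) = \left(-6 + 5 \frac{1 + \frac{3}{-4}}{3 + \frac{3}{-4}} - \frac{7}{2}\right) \left(-153\right) = \left(-6 + 5 \frac{1 + 3 \left(- \frac{1}{4}\right)}{3 + 3 \left(- \frac{1}{4}\right)} - \frac{7}{2}\right) \left(-153\right) = \left(-6 + 5 \frac{1 - \frac{3}{4}}{3 - \frac{3}{4}} - \frac{7}{2}\right) \left(-153\right) = \left(-6 + 5 \frac{1}{\frac{9}{4}} \cdot \frac{1}{4} - \frac{7}{2}\right) \left(-153\right) = \left(-6 + 5 \cdot \frac{4}{9} \cdot \frac{1}{4} - \frac{7}{2}\right) \left(-153\right) = \left(-6 + 5 \cdot \frac{1}{9} - \frac{7}{2}\right) \left(-153\right) = \left(-6 + \frac{5}{9} - \frac{7}{2}\right) \left(-153\right) = \left(- \frac{161}{18}\right) \left(-153\right) = \frac{2737}{2}$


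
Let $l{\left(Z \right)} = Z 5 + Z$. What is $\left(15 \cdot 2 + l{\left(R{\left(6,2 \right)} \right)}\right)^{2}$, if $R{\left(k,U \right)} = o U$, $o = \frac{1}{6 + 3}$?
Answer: $\frac{8836}{9} \approx 981.78$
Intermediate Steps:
$o = \frac{1}{9} \approx 0.11111$
$R{\left(k,U \right)} = \frac{U}{9}$
$l{\left(Z \right)} = 6 Z$ ($l{\left(Z \right)} = 5 Z + Z = 6 Z$)
$\left(15 \cdot 2 + l{\left(R{\left(6,2 \right)} \right)}\right)^{2} = \left(15 \cdot 2 + 6 \cdot \frac{1}{9} \cdot 2\right)^{2} = \left(30 + 6 \cdot \frac{2}{9}\right)^{2} = \left(30 + \frac{4}{3}\right)^{2} = \left(\frac{94}{3}\right)^{2} = \frac{8836}{9}$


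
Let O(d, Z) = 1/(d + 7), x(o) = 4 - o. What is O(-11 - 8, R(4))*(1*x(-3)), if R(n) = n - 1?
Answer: -7/12 ≈ -0.58333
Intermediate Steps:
R(n) = -1 + n
O(d, Z) = 1/(7 + d)
O(-11 - 8, R(4))*(1*x(-3)) = (1*(4 - 1*(-3)))/(7 + (-11 - 8)) = (1*(4 + 3))/(7 - 19) = (1*7)/(-12) = -1/12*7 = -7/12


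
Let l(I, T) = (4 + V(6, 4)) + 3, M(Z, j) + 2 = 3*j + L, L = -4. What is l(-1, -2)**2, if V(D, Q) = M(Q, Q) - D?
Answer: 49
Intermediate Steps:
M(Z, j) = -6 + 3*j (M(Z, j) = -2 + (3*j - 4) = -2 + (-4 + 3*j) = -6 + 3*j)
V(D, Q) = -6 - D + 3*Q (V(D, Q) = (-6 + 3*Q) - D = -6 - D + 3*Q)
l(I, T) = 7 (l(I, T) = (4 + (-6 - 1*6 + 3*4)) + 3 = (4 + (-6 - 6 + 12)) + 3 = (4 + 0) + 3 = 4 + 3 = 7)
l(-1, -2)**2 = 7**2 = 49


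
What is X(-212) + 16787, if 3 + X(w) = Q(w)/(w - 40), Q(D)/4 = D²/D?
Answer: 1057604/63 ≈ 16787.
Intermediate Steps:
Q(D) = 4*D (Q(D) = 4*(D²/D) = 4*D)
X(w) = -3 + 4*w/(-40 + w) (X(w) = -3 + (4*w)/(w - 40) = -3 + (4*w)/(-40 + w) = -3 + 4*w/(-40 + w))
X(-212) + 16787 = (120 - 212)/(-40 - 212) + 16787 = -92/(-252) + 16787 = -1/252*(-92) + 16787 = 23/63 + 16787 = 1057604/63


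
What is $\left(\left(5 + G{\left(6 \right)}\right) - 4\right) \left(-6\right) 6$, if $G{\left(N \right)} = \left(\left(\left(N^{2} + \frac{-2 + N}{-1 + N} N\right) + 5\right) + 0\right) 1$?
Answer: $- \frac{8424}{5} \approx -1684.8$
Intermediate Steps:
$G{\left(N \right)} = 5 + N^{2} + \frac{N \left(-2 + N\right)}{-1 + N}$ ($G{\left(N \right)} = \left(\left(\left(N^{2} + \frac{-2 + N}{-1 + N} N\right) + 5\right) + 0\right) 1 = \left(\left(\left(N^{2} + \frac{N \left(-2 + N\right)}{-1 + N}\right) + 5\right) + 0\right) 1 = \left(\left(5 + N^{2} + \frac{N \left(-2 + N\right)}{-1 + N}\right) + 0\right) 1 = \left(5 + N^{2} + \frac{N \left(-2 + N\right)}{-1 + N}\right) 1 = 5 + N^{2} + \frac{N \left(-2 + N\right)}{-1 + N}$)
$\left(\left(5 + G{\left(6 \right)}\right) - 4\right) \left(-6\right) 6 = \left(\left(5 + \frac{-5 + 6^{3} + 3 \cdot 6}{-1 + 6}\right) - 4\right) \left(-6\right) 6 = \left(\left(5 + \frac{-5 + 216 + 18}{5}\right) - 4\right) \left(-6\right) 6 = \left(\left(5 + \frac{1}{5} \cdot 229\right) - 4\right) \left(-6\right) 6 = \left(\left(5 + \frac{229}{5}\right) - 4\right) \left(-6\right) 6 = \left(\frac{254}{5} - 4\right) \left(-6\right) 6 = \frac{234}{5} \left(-6\right) 6 = \left(- \frac{1404}{5}\right) 6 = - \frac{8424}{5}$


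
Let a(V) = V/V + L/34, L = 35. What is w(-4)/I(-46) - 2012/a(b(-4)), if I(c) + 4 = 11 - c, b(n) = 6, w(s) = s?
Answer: -3625900/3657 ≈ -991.50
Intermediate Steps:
I(c) = 7 - c (I(c) = -4 + (11 - c) = 7 - c)
a(V) = 69/34 (a(V) = V/V + 35/34 = 1 + 35*(1/34) = 1 + 35/34 = 69/34)
w(-4)/I(-46) - 2012/a(b(-4)) = -4/(7 - 1*(-46)) - 2012/69/34 = -4/(7 + 46) - 2012*34/69 = -4/53 - 68408/69 = -3625900/3657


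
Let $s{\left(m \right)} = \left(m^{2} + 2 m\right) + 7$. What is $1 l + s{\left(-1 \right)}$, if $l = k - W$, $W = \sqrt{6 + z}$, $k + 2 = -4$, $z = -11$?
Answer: $- i \sqrt{5} \approx - 2.2361 i$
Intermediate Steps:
$k = -6$ ($k = -2 - 4 = -6$)
$s{\left(m \right)} = 7 + m^{2} + 2 m$
$W = i \sqrt{5}$ ($W = \sqrt{6 - 11} = \sqrt{-5} = i \sqrt{5} \approx 2.2361 i$)
$l = -6 - i \sqrt{5} \approx -6.0 - 2.2361 i$
$1 l + s{\left(-1 \right)} = 1 \left(-6 - i \sqrt{5}\right) + \left(7 + \left(-1\right)^{2} + 2 \left(-1\right)\right) = \left(-6 - i \sqrt{5}\right) + \left(7 + 1 - 2\right) = \left(-6 - i \sqrt{5}\right) + 6 = - i \sqrt{5}$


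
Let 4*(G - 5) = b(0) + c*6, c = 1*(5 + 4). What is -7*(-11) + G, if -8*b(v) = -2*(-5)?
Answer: 1523/16 ≈ 95.188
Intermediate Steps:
b(v) = -5/4 (b(v) = -(-1)*(-5)/4 = -1/8*10 = -5/4)
c = 9 (c = 1*9 = 9)
G = 291/16 (G = 5 + (-5/4 + 9*6)/4 = 5 + (-5/4 + 54)/4 = 5 + (1/4)*(211/4) = 5 + 211/16 = 291/16 ≈ 18.188)
-7*(-11) + G = -7*(-11) + 291/16 = 77 + 291/16 = 1523/16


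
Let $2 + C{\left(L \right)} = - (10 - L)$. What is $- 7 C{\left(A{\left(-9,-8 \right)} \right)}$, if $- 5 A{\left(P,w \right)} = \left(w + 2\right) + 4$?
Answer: $\frac{406}{5} \approx 81.2$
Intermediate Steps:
$A{\left(P,w \right)} = - \frac{6}{5} - \frac{w}{5}$ ($A{\left(P,w \right)} = - \frac{\left(w + 2\right) + 4}{5} = - \frac{\left(2 + w\right) + 4}{5} = - \frac{6 + w}{5} = - \frac{6}{5} - \frac{w}{5}$)
$C{\left(L \right)} = -12 + L$ ($C{\left(L \right)} = -2 - \left(10 - L\right) = -2 + \left(-10 + L\right) = -12 + L$)
$- 7 C{\left(A{\left(-9,-8 \right)} \right)} = - 7 \left(-12 - - \frac{2}{5}\right) = - 7 \left(-12 + \left(- \frac{6}{5} + \frac{8}{5}\right)\right) = - 7 \left(-12 + \frac{2}{5}\right) = \left(-7\right) \left(- \frac{58}{5}\right) = \frac{406}{5}$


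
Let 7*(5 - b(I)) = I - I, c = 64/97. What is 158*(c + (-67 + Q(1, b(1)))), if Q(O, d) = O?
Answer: -1001404/97 ≈ -10324.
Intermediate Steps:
c = 64/97 (c = 64*(1/97) = 64/97 ≈ 0.65979)
b(I) = 5 (b(I) = 5 - (I - I)/7 = 5 - ⅐*0 = 5 + 0 = 5)
158*(c + (-67 + Q(1, b(1)))) = 158*(64/97 + (-67 + 1)) = 158*(64/97 - 66) = 158*(-6338/97) = -1001404/97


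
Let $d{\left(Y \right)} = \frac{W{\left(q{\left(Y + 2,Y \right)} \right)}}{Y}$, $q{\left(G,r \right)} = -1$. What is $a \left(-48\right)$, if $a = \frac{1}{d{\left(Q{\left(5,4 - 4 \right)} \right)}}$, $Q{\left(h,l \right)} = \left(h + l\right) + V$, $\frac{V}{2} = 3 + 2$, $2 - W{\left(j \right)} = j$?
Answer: $-240$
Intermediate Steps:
$W{\left(j \right)} = 2 - j$
$V = 10$ ($V = 2 \left(3 + 2\right) = 2 \cdot 5 = 10$)
$Q{\left(h,l \right)} = 10 + h + l$ ($Q{\left(h,l \right)} = \left(h + l\right) + 10 = 10 + h + l$)
$d{\left(Y \right)} = \frac{3}{Y}$ ($d{\left(Y \right)} = \frac{2 - -1}{Y} = \frac{2 + 1}{Y} = \frac{3}{Y}$)
$a = 5$ ($a = \frac{1}{3 \frac{1}{10 + 5 + \left(4 - 4\right)}} = \frac{1}{3 \frac{1}{10 + 5 + 0}} = \frac{1}{3 \cdot \frac{1}{15}} = \frac{1}{\frac{1}{5}} = 5$)
$a \left(-48\right) = 5 \left(-48\right) = -240$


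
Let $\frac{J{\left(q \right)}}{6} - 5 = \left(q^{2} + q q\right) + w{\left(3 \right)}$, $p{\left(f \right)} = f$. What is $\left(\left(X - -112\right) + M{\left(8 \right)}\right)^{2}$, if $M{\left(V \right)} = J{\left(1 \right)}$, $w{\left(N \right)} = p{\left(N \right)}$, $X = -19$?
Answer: $23409$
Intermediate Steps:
$w{\left(N \right)} = N$
$J{\left(q \right)} = 48 + 12 q^{2}$ ($J{\left(q \right)} = 30 + 6 \left(\left(q^{2} + q q\right) + 3\right) = 30 + 6 \left(\left(q^{2} + q^{2}\right) + 3\right) = 30 + 6 \left(2 q^{2} + 3\right) = 30 + 6 \left(3 + 2 q^{2}\right) = 30 + \left(18 + 12 q^{2}\right) = 48 + 12 q^{2}$)
$M{\left(V \right)} = 60$ ($M{\left(V \right)} = 48 + 12 \cdot 1^{2} = 48 + 12 \cdot 1 = 48 + 12 = 60$)
$\left(\left(X - -112\right) + M{\left(8 \right)}\right)^{2} = \left(\left(-19 - -112\right) + 60\right)^{2} = \left(\left(-19 + 112\right) + 60\right)^{2} = \left(93 + 60\right)^{2} = 153^{2} = 23409$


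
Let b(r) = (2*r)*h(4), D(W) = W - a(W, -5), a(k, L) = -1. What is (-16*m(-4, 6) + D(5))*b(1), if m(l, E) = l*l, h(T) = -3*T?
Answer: 6000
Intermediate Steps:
D(W) = 1 + W (D(W) = W - 1*(-1) = W + 1 = 1 + W)
m(l, E) = l²
b(r) = -24*r (b(r) = (2*r)*(-3*4) = (2*r)*(-12) = -24*r)
(-16*m(-4, 6) + D(5))*b(1) = (-16*(-4)² + (1 + 5))*(-24*1) = (-16*16 + 6)*(-24) = (-256 + 6)*(-24) = -250*(-24) = 6000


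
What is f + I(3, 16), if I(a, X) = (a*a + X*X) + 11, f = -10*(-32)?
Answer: 596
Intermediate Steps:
f = 320
I(a, X) = 11 + X² + a² (I(a, X) = (a² + X²) + 11 = (X² + a²) + 11 = 11 + X² + a²)
f + I(3, 16) = 320 + (11 + 16² + 3²) = 320 + (11 + 256 + 9) = 320 + 276 = 596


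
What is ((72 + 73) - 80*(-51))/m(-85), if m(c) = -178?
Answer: -4225/178 ≈ -23.736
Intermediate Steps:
((72 + 73) - 80*(-51))/m(-85) = ((72 + 73) - 80*(-51))/(-178) = (145 + 4080)*(-1/178) = 4225*(-1/178) = -4225/178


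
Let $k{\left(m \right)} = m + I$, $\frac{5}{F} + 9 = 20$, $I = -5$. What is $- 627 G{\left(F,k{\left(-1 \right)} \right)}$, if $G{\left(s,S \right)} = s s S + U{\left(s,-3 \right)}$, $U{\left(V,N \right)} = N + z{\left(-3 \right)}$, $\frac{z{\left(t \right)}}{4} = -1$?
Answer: $\frac{56829}{11} \approx 5166.3$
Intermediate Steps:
$F = \frac{5}{11}$ ($F = \frac{5}{-9 + 20} = \frac{5}{11} \approx 0.45455$)
$z{\left(t \right)} = -4$ ($z{\left(t \right)} = 4 \left(-1\right) = -4$)
$U{\left(V,N \right)} = -4 + N$ ($U{\left(V,N \right)} = N - 4 = -4 + N$)
$k{\left(m \right)} = -5 + m$ ($k{\left(m \right)} = m - 5 = -5 + m$)
$G{\left(s,S \right)} = -7 + S s^{2}$ ($G{\left(s,S \right)} = s s S - 7 = s^{2} S - 7 = S s^{2} - 7 = -7 + S s^{2}$)
$- 627 G{\left(F,k{\left(-1 \right)} \right)} = - 627 \left(-7 + \left(-5 - 1\right) \left(\frac{5}{11}\right)^{2}\right) = - 627 \left(-7 - \frac{150}{121}\right) = \left(-627\right) \left(- \frac{997}{121}\right) = \frac{56829}{11}$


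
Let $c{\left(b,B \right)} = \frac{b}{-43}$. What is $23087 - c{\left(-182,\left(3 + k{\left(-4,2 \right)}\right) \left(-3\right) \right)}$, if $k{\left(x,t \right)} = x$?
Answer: $\frac{992559}{43} \approx 23083.0$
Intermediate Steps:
$c{\left(b,B \right)} = - \frac{b}{43}$ ($c{\left(b,B \right)} = b \left(- \frac{1}{43}\right) = - \frac{b}{43}$)
$23087 - c{\left(-182,\left(3 + k{\left(-4,2 \right)}\right) \left(-3\right) \right)} = 23087 - \left(- \frac{1}{43}\right) \left(-182\right) = 23087 - \frac{182}{43} = \frac{992559}{43}$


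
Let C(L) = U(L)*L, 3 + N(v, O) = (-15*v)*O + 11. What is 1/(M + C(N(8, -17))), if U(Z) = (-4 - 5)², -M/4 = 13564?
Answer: 1/111632 ≈ 8.9580e-6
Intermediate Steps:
M = -54256 (M = -4*13564 = -54256)
U(Z) = 81 (U(Z) = (-9)² = 81)
N(v, O) = 8 - 15*O*v (N(v, O) = -3 + ((-15*v)*O + 11) = -3 + (-15*O*v + 11) = -3 + (11 - 15*O*v) = 8 - 15*O*v)
C(L) = 81*L
1/(M + C(N(8, -17))) = 1/(-54256 + 81*(8 - 15*(-17)*8)) = 1/(-54256 + 81*(8 + 2040)) = 1/(-54256 + 81*2048) = 1/(-54256 + 165888) = 1/111632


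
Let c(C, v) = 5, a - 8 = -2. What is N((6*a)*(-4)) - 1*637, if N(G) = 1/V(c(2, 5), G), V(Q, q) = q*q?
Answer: -13208831/20736 ≈ -637.00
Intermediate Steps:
a = 6 (a = 8 - 2 = 6)
V(Q, q) = q**2
N(G) = G**(-2) (N(G) = 1/(G**2) = G**(-2))
N((6*a)*(-4)) - 1*637 = ((6*6)*(-4))**(-2) - 1*637 = (36*(-4))**(-2) - 637 = (-144)**(-2) - 637 = 1/20736 - 637 = -13208831/20736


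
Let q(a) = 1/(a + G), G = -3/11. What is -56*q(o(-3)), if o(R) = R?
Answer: 154/9 ≈ 17.111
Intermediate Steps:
G = -3/11 (G = -3*1/11 = -3/11 ≈ -0.27273)
q(a) = 1/(-3/11 + a) (q(a) = 1/(a - 3/11) = 1/(-3/11 + a))
-56*q(o(-3)) = -616/(-3 + 11*(-3)) = -616/(-3 - 33) = -616/(-36) = -616*(-1)/36 = -56*(-11/36) = 154/9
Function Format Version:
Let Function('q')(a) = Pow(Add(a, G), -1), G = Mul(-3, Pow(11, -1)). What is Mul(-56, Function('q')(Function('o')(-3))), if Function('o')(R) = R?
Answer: Rational(154, 9) ≈ 17.111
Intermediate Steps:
G = Rational(-3, 11) (G = Mul(-3, Rational(1, 11)) = Rational(-3, 11) ≈ -0.27273)
Function('q')(a) = Pow(Add(Rational(-3, 11), a), -1) (Function('q')(a) = Pow(Add(a, Rational(-3, 11)), -1) = Pow(Add(Rational(-3, 11), a), -1))
Mul(-56, Function('q')(Function('o')(-3))) = Mul(-56, Mul(11, Pow(Add(-3, Mul(11, -3)), -1))) = Mul(-56, Mul(11, Pow(Add(-3, -33), -1))) = Mul(-56, Mul(11, Pow(-36, -1))) = Mul(-56, Mul(11, Rational(-1, 36))) = Mul(-56, Rational(-11, 36)) = Rational(154, 9)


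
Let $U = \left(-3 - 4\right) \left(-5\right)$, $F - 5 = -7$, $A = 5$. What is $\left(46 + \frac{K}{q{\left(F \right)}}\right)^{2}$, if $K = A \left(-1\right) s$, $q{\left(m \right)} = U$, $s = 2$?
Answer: $\frac{102400}{49} \approx 2089.8$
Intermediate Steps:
$F = -2$ ($F = 5 - 7 = -2$)
$U = 35$ ($U = \left(-7\right) \left(-5\right) = 35$)
$q{\left(m \right)} = 35$
$K = -10$ ($K = 5 \left(-1\right) 2 = \left(-5\right) 2 = -10$)
$\left(46 + \frac{K}{q{\left(F \right)}}\right)^{2} = \left(46 - \frac{10}{35}\right)^{2} = \left(46 - \frac{2}{7}\right)^{2} = \left(\frac{320}{7}\right)^{2} = \frac{102400}{49}$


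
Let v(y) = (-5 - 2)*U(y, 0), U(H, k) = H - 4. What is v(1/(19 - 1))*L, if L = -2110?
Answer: -524335/9 ≈ -58259.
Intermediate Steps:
U(H, k) = -4 + H
v(y) = 28 - 7*y (v(y) = (-5 - 2)*(-4 + y) = -7*(-4 + y) = 28 - 7*y)
v(1/(19 - 1))*L = (28 - 7/(19 - 1))*(-2110) = (28 - 7/18)*(-2110) = (497/18)*(-2110) = -524335/9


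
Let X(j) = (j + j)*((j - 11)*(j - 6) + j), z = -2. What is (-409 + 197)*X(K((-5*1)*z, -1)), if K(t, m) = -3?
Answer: 156456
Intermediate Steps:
X(j) = 2*j*(j + (-11 + j)*(-6 + j)) (X(j) = (2*j)*((-11 + j)*(-6 + j) + j) = (2*j)*(j + (-11 + j)*(-6 + j)) = 2*j*(j + (-11 + j)*(-6 + j)))
(-409 + 197)*X(K((-5*1)*z, -1)) = (-409 + 197)*(2*(-3)*(66 + (-3)² - 16*(-3))) = -424*(-3)*(66 + 9 + 48) = -424*(-3)*123 = -212*(-738) = 156456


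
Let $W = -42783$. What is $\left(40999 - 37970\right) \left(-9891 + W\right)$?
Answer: $-159549546$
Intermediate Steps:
$\left(40999 - 37970\right) \left(-9891 + W\right) = \left(40999 - 37970\right) \left(-9891 - 42783\right) = 3029 \left(-52674\right) = -159549546$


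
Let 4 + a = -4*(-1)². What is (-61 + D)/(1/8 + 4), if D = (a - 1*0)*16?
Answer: -504/11 ≈ -45.818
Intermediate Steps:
a = -8 (a = -4 - 4*(-1)² = -4 - 4*1 = -4 - 4 = -8)
D = -128 (D = (-8 - 1*0)*16 = (-8 + 0)*16 = -8*16 = -128)
(-61 + D)/(1/8 + 4) = (-61 - 128)/(1/8 + 4) = -189/(⅛ + 4) = -189/33/8 = -189*8/33 = -504/11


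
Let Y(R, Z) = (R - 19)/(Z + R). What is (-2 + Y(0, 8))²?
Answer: 1225/64 ≈ 19.141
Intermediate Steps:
Y(R, Z) = (-19 + R)/(R + Z)
(-2 + Y(0, 8))² = (-2 + (-19 + 0)/(0 + 8))² = (-2 - 19/8)² = (-35/8)² = 1225/64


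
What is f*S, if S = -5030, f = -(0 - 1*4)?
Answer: -20120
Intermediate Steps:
f = 4 (f = -(0 - 4) = -1*(-4) = 4)
f*S = 4*(-5030) = -20120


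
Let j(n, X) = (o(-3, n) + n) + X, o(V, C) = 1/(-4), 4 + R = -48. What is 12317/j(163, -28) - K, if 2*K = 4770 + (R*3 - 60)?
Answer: -1178035/539 ≈ -2185.6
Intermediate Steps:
R = -52 (R = -4 - 48 = -52)
o(V, C) = -¼
j(n, X) = -¼ + X + n (j(n, X) = (-¼ + n) + X = -¼ + X + n)
K = 2277 (K = (4770 + (-52*3 - 60))/2 = (4770 + (-156 - 60))/2 = (4770 - 216)/2 = (½)*4554 = 2277)
12317/j(163, -28) - K = 12317/(-¼ - 28 + 163) - 1*2277 = 12317/(539/4) - 2277 = 12317*(4/539) - 2277 = 49268/539 - 2277 = -1178035/539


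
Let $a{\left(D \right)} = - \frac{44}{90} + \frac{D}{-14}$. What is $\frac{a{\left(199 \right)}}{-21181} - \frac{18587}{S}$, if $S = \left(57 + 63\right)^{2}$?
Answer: $- \frac{15561337}{12062400} \approx -1.2901$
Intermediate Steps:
$a{\left(D \right)} = - \frac{22}{45} - \frac{D}{14}$ ($a{\left(D \right)} = \left(-44\right) \frac{1}{90} + D \left(- \frac{1}{14}\right) = - \frac{22}{45} - \frac{D}{14}$)
$S = 14400$ ($S = 120^{2} = 14400$)
$\frac{a{\left(199 \right)}}{-21181} - \frac{18587}{S} = \frac{- \frac{22}{45} - \frac{199}{14}}{-21181} - \frac{18587}{14400} = \left(- \frac{22}{45} - \frac{199}{14}\right) \left(- \frac{1}{21181}\right) - \frac{18587}{14400} = \left(- \frac{9263}{630}\right) \left(- \frac{1}{21181}\right) - \frac{18587}{14400} = \frac{157}{226170} - \frac{18587}{14400} = - \frac{15561337}{12062400}$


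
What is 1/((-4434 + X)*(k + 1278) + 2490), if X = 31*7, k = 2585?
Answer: -1/16287781 ≈ -6.1396e-8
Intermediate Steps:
X = 217
1/((-4434 + X)*(k + 1278) + 2490) = 1/((-4434 + 217)*(2585 + 1278) + 2490) = 1/(-4217*3863 + 2490) = 1/(-16290271 + 2490) = 1/(-16287781) = -1/16287781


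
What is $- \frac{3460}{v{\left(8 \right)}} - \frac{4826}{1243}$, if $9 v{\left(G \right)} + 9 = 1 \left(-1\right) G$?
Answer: $\frac{38624978}{21131} \approx 1827.9$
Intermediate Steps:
$v{\left(G \right)} = -1 - \frac{G}{9}$ ($v{\left(G \right)} = -1 + \frac{1 \left(-1\right) G}{9} = -1 + \frac{\left(-1\right) G}{9} = -1 - \frac{G}{9}$)
$- \frac{3460}{v{\left(8 \right)}} - \frac{4826}{1243} = - \frac{3460}{-1 - \frac{8}{9}} - \frac{4826}{1243} = - \frac{3460}{- \frac{17}{9}} - \frac{4826}{1243} = \left(-3460\right) \left(- \frac{9}{17}\right) - \frac{4826}{1243} = \frac{31140}{17} - \frac{4826}{1243} = \frac{38624978}{21131}$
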